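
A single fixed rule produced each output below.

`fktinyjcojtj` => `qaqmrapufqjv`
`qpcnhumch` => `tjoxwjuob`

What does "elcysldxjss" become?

qzzlsjfzske

Each output is the input with this applied: move the last 3 characters to the front (rotate right by 3), then shift every letter 7 places forward in the alphabet (wrapping around).
Working it through for "elcysldxjss": intermediate "jsselcysldx", final "qzzlsjfzske".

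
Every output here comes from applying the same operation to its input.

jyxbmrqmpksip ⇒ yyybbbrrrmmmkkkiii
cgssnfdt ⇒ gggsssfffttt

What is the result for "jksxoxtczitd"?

kkkxxxxxxccciiiddd

In each case the input is transformed by: keep every other character starting from the second (positions 2nd, 4th, 6th, ...), then repeat every character 3 times.
Starting from "jksxoxtczitd": after the first operation, "kxxcid"; after the second, "kkkxxxxxxccciiiddd".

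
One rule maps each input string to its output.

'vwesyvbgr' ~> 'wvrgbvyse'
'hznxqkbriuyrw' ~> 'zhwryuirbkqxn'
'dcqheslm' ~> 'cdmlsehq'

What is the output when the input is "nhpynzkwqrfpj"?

Rule — reverse the string, then move the last 2 characters to the front (rotate right by 2).
"nhpynzkwqrfpj" → "jpfrqwkznyphn" → "hnjpfrqwkznyp".

hnjpfrqwkznyp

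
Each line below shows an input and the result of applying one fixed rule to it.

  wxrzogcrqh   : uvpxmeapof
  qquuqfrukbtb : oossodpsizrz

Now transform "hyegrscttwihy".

fwcepqarrugfw

Each output is the input with this applied: shift every letter 2 places backward in the alphabet (wrapping around).
Doing the same to "hyegrscttwihy": "fwcepqarrugfw".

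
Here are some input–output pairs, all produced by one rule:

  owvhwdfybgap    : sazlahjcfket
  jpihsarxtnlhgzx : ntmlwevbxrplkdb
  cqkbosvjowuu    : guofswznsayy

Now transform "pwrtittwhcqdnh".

tavxmxxalguhrl

The rule is to shift every letter 4 places forward in the alphabet (wrapping around).
So "pwrtittwhcqdnh" becomes "tavxmxxalguhrl".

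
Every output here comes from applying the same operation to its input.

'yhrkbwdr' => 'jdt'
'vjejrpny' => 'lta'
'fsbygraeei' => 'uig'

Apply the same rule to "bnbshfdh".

pjj

The transformation: keep one character in every 3, starting at position 2 (positions 2nd, 5th, 8th, ...), then shift every letter 2 places forward in the alphabet (wrapping around).
"bnbshfdh" → "nhh" → "pjj".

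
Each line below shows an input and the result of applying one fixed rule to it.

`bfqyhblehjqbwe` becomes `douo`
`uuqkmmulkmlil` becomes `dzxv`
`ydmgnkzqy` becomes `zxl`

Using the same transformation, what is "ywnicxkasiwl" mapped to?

akfy

In each case the input is transformed by: shift every letter 13 places forward in the alphabet (wrapping around) — i.e. ROT13, then keep one character in every 3, starting at position 3 (positions 3rd, 6th, 9th, ...).
"ywnicxkasiwl" → "ljavpkxnfvjy" → "akfy".
(Check on "ydmgnkzqy": → "lqztaxmdl" → "zxl" ✓)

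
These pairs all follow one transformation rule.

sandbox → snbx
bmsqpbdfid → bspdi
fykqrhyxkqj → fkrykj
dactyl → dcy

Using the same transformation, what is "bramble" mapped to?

babe

Rule — keep every other character starting from the first (positions 1st, 3rd, 5th, ...).
Applying that to "bramble" gives "babe".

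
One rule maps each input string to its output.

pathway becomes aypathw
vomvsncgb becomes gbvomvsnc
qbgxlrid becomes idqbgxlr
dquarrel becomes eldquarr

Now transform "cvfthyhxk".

Each output is the input with this applied: move the last 2 characters to the front (rotate right by 2).
Doing the same to "cvfthyhxk": "xkcvfthyh".

xkcvfthyh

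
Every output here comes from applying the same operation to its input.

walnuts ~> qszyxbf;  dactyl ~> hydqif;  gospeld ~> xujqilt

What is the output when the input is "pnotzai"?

tyefnus

Looking at the pairs, the operation is to shift every letter 5 places forward in the alphabet (wrapping around), then move the first 2 characters to the end (rotate left by 2).
Starting from "pnotzai": after the first operation, "ustyefn"; after the second, "tyefnus".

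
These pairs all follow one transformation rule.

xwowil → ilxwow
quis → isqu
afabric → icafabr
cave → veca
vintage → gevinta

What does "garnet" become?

etgarn

Each output is the input with this applied: move the last 2 characters to the front (rotate right by 2).
So "garnet" becomes "etgarn".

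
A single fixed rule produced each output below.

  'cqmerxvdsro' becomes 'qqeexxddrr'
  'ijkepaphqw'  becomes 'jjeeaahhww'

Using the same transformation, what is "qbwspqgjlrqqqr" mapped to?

The rule is to keep every other character starting from the second (positions 2nd, 4th, 6th, ...), then double every character.
Starting from "qbwspqgjlrqqqr": after the first operation, "bsqjrqr"; after the second, "bbssqqjjrrqqrr".
(Check on "ijkepaphqw": → "jeahw" → "jjeeaahhww" ✓)

bbssqqjjrrqqrr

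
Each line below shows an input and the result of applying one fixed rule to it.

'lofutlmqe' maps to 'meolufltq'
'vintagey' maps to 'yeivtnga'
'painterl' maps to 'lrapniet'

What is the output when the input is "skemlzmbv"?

Looking at the pairs, the operation is to swap each adjacent pair of characters (1↔2, 3↔4, ...), then move the last 2 characters to the front (rotate right by 2).
Applying that to "skemlzmbv" gives "mvksmezlb".

mvksmezlb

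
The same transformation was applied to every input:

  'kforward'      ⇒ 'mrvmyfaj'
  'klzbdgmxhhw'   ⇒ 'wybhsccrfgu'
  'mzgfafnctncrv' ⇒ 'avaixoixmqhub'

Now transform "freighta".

The pattern: shift every letter 5 places backward in the alphabet (wrapping around), then move the first 3 characters to the end (rotate left by 3).
Working it through for "freighta": intermediate "amzdbcov", final "dbcovamz".

dbcovamz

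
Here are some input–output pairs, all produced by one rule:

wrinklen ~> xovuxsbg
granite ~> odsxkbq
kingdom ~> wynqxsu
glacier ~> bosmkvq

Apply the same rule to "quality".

idsvkea

What's happening: reverse the string, then shift every letter 10 places forward in the alphabet (wrapping around).
Applying both steps to "quality": "ytilauq", then "idsvkea".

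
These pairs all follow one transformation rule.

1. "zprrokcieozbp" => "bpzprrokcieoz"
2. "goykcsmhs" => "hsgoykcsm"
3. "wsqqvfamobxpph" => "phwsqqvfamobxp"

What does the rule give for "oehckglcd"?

Each output is the input with this applied: move the last 2 characters to the front (rotate right by 2).
Doing the same to "oehckglcd": "cdoehckgl".

cdoehckgl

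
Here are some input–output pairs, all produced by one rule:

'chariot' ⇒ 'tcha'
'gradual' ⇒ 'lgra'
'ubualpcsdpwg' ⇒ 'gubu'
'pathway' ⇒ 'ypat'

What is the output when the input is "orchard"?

dorc

Rule — move the first 3 characters to the end (rotate left by 3), then keep only the last 4 characters.
Working it through for "orchard": intermediate "hardorc", final "dorc".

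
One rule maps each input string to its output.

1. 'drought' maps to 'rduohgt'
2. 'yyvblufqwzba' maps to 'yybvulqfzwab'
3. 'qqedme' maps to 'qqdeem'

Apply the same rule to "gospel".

Each output is the input with this applied: swap each adjacent pair of characters (1↔2, 3↔4, ...).
Doing the same to "gospel": "ogpsle".

ogpsle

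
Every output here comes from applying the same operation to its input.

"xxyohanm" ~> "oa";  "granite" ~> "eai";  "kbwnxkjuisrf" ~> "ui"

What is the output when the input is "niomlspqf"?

Each output is the input with this applied: move the last 2 characters to the front (rotate right by 2), then keep only the vowels.
Applying both steps to "niomlspqf": "qfniomlsp", then "io".

io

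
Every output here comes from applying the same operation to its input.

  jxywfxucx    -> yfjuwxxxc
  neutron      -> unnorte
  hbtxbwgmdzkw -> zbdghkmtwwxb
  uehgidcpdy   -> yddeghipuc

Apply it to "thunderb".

udehnrtb

Looking at the pairs, the operation is to sort the characters into alphabetical order, then swap the first and last characters.
"thunderb" → "bdehnrtu" → "udehnrtb".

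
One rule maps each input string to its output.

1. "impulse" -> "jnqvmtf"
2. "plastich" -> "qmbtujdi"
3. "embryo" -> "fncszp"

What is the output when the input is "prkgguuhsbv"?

qslhhvvitcw

The rule is to shift every letter 1 place forward in the alphabet (wrapping around).
On "prkgguuhsbv" that produces "qslhhvvitcw".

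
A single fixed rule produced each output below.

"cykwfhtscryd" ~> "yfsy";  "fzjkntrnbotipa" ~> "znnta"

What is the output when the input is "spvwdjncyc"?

pdc

The rule is to keep one character in every 3, starting at position 2 (positions 2nd, 5th, 8th, ...).
So "spvwdjncyc" becomes "pdc".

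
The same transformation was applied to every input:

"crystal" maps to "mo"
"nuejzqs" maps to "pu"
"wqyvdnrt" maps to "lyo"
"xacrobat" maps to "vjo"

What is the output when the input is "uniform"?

ij

The rule is to keep one character in every 3, starting at position 2 (positions 2nd, 5th, 8th, ...), then shift every letter 5 places backward in the alphabet (wrapping around).
So "uniform" becomes "ij".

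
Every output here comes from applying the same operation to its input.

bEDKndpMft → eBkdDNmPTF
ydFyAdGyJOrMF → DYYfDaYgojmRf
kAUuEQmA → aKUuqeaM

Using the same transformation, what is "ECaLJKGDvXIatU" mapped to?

In each case the input is transformed by: swap each adjacent pair of characters (1↔2, 3↔4, ...), then flip the case of every letter.
"ECaLJKGDvXIatU" → "CELaKJDGXvaIUt" → "celAkjdgxVAiuT".

celAkjdgxVAiuT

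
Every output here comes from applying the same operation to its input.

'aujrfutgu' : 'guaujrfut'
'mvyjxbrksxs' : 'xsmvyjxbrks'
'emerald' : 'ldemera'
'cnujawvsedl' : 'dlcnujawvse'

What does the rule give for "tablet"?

ettabl

Rule — move the last 2 characters to the front (rotate right by 2).
So "tablet" becomes "ettabl".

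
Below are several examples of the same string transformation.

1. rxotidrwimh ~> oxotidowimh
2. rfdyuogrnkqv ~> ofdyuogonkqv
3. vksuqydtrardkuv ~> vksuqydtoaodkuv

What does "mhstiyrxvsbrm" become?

In each case the input is transformed by: replace every "r" with "o".
"mhstiyrxvsbrm" → "mhstiyoxvsbom".

mhstiyoxvsbom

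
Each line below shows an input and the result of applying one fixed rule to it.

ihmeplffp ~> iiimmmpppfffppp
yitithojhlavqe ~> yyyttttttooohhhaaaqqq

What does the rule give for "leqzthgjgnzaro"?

The transformation: keep every other character starting from the first (positions 1st, 3rd, 5th, ...), then repeat every character 3 times.
Starting from "leqzthgjgnzaro": after the first operation, "lqtggzr"; after the second, "lllqqqtttggggggzzzrrr".

lllqqqtttggggggzzzrrr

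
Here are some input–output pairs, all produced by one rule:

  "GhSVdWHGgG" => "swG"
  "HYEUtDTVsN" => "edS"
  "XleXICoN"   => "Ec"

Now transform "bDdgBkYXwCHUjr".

DKWu

Looking at the pairs, the operation is to keep one character in every 3, starting at position 3 (positions 3rd, 6th, 9th, ...), then flip the case of every letter.
Working it through for "bDdgBkYXwCHUjr": intermediate "dkwU", final "DKWu".
(Check on "XleXICoN": → "eC" → "Ec" ✓)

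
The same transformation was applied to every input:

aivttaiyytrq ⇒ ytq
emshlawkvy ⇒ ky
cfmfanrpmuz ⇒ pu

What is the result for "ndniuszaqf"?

af

The pattern: keep every other character starting from the second (positions 2nd, 4th, 6th, ...), then delete the first 3 characters.
Starting from "ndniuszaqf": after the first operation, "disaf"; after the second, "af".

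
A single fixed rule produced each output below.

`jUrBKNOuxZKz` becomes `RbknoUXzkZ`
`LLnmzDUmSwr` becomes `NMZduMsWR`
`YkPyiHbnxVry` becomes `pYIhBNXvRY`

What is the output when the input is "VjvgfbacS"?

The transformation: flip the case of every letter, then delete the first 2 characters.
Applying that to "VjvgfbacS" gives "VGFBACs".

VGFBACs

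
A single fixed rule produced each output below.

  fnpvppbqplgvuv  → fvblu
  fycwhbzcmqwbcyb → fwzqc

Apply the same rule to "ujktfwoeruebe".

The pattern: keep one character in every 3, starting at position 1 (positions 1st, 4th, 7th, ...).
For "ujktfwoeruebe" the result is "utoue".

utoue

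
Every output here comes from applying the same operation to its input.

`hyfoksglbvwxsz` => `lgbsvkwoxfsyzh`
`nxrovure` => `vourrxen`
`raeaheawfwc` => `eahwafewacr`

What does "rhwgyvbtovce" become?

bvtyogvwcher

The transformation: take characters alternately from the front and the back (1st, last, 2nd, 2nd-last, ...), then reverse the string.
"rhwgyvbtovce" → "bvtyogvwcher".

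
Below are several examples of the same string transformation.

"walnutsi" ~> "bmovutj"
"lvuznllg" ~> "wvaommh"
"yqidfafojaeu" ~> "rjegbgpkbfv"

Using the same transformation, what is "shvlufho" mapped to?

iwmvgip

The transformation: shift every letter 1 place forward in the alphabet (wrapping around), then delete the first character.
Working it through for "shvlufho": intermediate "tiwmvgip", final "iwmvgip".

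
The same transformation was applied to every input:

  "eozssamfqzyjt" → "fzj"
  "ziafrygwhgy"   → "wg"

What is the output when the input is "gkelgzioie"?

oe

In each case the input is transformed by: keep every other character starting from the second (positions 2nd, 4th, 6th, ...), then delete the first 3 characters.
Starting from "gkelgzioie": after the first operation, "klzoe"; after the second, "oe".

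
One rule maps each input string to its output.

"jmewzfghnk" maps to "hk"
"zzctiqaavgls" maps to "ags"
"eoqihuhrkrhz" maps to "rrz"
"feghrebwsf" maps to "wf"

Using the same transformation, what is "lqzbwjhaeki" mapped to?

ak

The transformation: keep every other character starting from the second (positions 2nd, 4th, 6th, ...), then delete the first 3 characters.
So "lqzbwjhaeki" becomes "ak".
(Check on "feghrebwsf": → "ehewf" → "wf" ✓)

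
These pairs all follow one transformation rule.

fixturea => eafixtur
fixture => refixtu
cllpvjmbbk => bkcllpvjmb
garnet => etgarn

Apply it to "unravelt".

The pattern: move the last 2 characters to the front (rotate right by 2).
Applying that to "unravelt" gives "ltunrave".

ltunrave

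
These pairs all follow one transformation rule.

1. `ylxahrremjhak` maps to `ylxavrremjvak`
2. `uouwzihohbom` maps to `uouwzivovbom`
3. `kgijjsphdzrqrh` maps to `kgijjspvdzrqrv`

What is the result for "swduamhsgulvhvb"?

The pattern: replace every "h" with "v".
For "swduamhsgulvhvb" the result is "swduamvsgulvvvb".

swduamvsgulvvvb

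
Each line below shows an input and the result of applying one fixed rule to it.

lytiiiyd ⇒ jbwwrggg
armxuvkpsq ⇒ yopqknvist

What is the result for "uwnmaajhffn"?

The transformation: take characters alternately from the front and the back (1st, last, 2nd, 2nd-last, ...), then shift every letter 2 places backward in the alphabet (wrapping around).
On "uwnmaajhffn": the first step gives "unwfnfmhaja", and the second then gives "sludldkfyhy".

sludldkfyhy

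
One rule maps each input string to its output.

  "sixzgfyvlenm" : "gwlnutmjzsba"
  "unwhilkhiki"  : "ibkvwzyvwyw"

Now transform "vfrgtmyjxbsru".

jtfuhamxlpgfi

The transformation: shift every letter 12 places backward in the alphabet (wrapping around).
So "vfrgtmyjxbsru" becomes "jtfuhamxlpgfi".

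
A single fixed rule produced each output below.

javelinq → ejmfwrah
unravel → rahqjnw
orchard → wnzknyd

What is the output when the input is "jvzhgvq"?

Rule — shift every letter 4 places backward in the alphabet (wrapping around), then move the last 3 characters to the front (rotate right by 3).
For "jvzhgvq" the result is "crmfrvd".

crmfrvd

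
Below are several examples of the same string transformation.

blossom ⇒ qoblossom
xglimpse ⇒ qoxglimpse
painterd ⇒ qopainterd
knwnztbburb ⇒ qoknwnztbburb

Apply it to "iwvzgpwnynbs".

Looking at the pairs, the operation is to prepend "qo".
Applying that to "iwvzgpwnynbs" gives "qoiwvzgpwnynbs".

qoiwvzgpwnynbs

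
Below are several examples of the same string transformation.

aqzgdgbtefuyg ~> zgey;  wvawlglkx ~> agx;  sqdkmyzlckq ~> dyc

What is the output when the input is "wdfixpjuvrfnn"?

fpvn

Looking at the pairs, the operation is to keep one character in every 3, starting at position 3 (positions 3rd, 6th, 9th, ...).
For "wdfixpjuvrfnn" the result is "fpvn".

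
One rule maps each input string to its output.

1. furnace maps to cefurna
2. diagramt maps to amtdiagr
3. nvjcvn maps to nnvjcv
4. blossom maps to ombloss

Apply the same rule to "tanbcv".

The pattern: move the first 3 characters to the end (rotate left by 3), then move the first 2 characters to the end (rotate left by 2).
"tanbcv" → "bcvtan" → "vtanbc".

vtanbc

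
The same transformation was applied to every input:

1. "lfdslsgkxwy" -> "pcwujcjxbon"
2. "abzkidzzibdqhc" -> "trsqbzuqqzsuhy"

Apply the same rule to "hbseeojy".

The rule is to shift every letter 9 places backward in the alphabet (wrapping around), then move the last character to the front.
On "hbseeojy": the first step gives "ysjvvfap", and the second then gives "pysjvvfa".

pysjvvfa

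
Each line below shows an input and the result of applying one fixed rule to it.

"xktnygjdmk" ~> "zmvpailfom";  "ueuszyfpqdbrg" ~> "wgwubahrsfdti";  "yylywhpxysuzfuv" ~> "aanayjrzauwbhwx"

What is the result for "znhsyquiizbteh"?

Rule — shift every letter 2 places forward in the alphabet (wrapping around).
For "znhsyquiizbteh" the result is "bpjuaswkkbdvgj".

bpjuaswkkbdvgj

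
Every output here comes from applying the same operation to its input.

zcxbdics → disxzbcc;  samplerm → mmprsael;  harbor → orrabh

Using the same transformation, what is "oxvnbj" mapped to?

What's happening: sort the characters into alphabetical order, then move the first 3 characters to the end (rotate left by 3).
On "oxvnbj": the first step gives "bjnovx", and the second then gives "ovxbjn".

ovxbjn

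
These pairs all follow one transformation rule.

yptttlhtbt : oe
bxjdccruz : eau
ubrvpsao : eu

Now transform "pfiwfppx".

iia

The transformation: shift every letter 3 places forward in the alphabet (wrapping around), then keep only the vowels.
For "pfiwfppx", step one produces "silzissa"; step two turns that into "iia".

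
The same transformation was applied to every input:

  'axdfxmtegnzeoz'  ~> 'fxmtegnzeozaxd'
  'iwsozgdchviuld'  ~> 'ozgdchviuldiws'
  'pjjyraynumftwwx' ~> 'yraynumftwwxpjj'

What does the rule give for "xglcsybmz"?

The transformation: move the first 3 characters to the end (rotate left by 3).
Doing the same to "xglcsybmz": "csybmzxgl".

csybmzxgl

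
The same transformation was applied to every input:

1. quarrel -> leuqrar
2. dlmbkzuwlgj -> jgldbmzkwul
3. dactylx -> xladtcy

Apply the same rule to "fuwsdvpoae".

eaufswvdop

The rule is to move the last 2 characters to the front (rotate right by 2), then swap each adjacent pair of characters (1↔2, 3↔4, ...).
Starting from "fuwsdvpoae": after the first operation, "aefuwsdvpo"; after the second, "eaufswvdop".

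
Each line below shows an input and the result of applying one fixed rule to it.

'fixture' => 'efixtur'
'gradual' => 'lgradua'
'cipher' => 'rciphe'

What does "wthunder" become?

rwthunde

The rule is to move the last character to the front.
"wthunder" → "rwthunde".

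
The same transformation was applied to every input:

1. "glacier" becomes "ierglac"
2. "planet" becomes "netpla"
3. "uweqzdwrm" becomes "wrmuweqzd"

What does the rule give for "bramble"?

blebram

Each output is the input with this applied: move the last 3 characters to the front (rotate right by 3).
For "bramble" the result is "blebram".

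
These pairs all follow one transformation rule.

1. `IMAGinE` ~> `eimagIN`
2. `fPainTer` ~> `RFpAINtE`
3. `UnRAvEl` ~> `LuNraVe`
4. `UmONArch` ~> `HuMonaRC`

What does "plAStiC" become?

cPLasTI

The pattern: flip the case of every letter, then move the last character to the front.
So "plAStiC" becomes "cPLasTI".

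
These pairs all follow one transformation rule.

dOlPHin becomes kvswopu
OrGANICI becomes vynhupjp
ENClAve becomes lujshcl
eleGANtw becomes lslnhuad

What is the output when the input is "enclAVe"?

lujshcl

In each case the input is transformed by: shift every letter 7 places forward in the alphabet (wrapping around), then convert every letter to lowercase.
Starting from "enclAVe": after the first operation, "lujsHCl"; after the second, "lujshcl".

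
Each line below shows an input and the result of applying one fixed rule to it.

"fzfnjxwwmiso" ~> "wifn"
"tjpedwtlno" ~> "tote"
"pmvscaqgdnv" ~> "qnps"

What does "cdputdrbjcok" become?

rccu

The pattern: keep one character in every 3, starting at position 1 (positions 1st, 4th, 7th, ...), then swap the front and back halves of the string.
Working it through for "cdputdrbjcok": intermediate "curc", final "rccu".
(Check on "pmvscaqgdnv": → "psqn" → "qnps" ✓)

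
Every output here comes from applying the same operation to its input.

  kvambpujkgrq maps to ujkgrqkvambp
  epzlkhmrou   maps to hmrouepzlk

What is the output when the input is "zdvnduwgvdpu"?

wgvdpuzdvndu

The rule is to swap the front and back halves of the string.
"zdvnduwgvdpu" → "wgvdpuzdvndu".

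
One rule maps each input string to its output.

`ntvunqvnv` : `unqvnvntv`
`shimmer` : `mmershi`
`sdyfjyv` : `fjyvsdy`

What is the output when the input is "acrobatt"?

The transformation: move the first 3 characters to the end (rotate left by 3).
For "acrobatt" the result is "obattacr".

obattacr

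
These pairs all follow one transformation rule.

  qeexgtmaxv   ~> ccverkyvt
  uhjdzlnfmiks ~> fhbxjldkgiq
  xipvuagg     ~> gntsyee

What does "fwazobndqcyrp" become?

The transformation: delete the first character, then shift every letter 2 places backward in the alphabet (wrapping around).
For "fwazobndqcyrp", step one produces "wazobndqcyrp"; step two turns that into "uyxmzlboawpn".

uyxmzlboawpn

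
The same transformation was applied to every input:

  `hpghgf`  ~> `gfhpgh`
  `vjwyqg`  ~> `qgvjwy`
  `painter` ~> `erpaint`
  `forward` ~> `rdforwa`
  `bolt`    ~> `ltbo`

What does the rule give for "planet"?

The pattern: move the last 2 characters to the front (rotate right by 2).
Applying that to "planet" gives "etplan".

etplan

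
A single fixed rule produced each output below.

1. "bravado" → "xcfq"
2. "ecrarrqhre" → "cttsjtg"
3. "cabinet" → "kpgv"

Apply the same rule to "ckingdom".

Looking at the pairs, the operation is to delete the first 3 characters, then shift every letter 2 places forward in the alphabet (wrapping around).
Starting from "ckingdom": after the first operation, "ngdom"; after the second, "pifqo".

pifqo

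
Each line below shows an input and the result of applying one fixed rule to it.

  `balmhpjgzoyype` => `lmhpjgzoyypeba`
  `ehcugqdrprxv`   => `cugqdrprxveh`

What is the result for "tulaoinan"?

laoinantu

The pattern: move the first 2 characters to the end (rotate left by 2).
On "tulaoinan" that produces "laoinantu".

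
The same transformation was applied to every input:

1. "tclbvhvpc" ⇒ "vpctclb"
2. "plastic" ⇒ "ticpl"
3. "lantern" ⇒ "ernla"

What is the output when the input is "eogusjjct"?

jcteogu

Each output is the input with this applied: move the last 3 characters to the front (rotate right by 3), then delete the last 2 characters.
On "eogusjjct" that produces "jcteogu".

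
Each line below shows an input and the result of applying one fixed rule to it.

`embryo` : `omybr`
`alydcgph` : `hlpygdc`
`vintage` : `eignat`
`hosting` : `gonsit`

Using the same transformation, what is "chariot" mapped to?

thoair

The transformation: take characters alternately from the front and the back (1st, last, 2nd, 2nd-last, ...), then delete the first character.
For "chariot" the result is "thoair".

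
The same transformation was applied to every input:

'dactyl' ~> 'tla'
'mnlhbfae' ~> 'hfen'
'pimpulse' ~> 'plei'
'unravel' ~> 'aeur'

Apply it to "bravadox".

What's happening: move the first 3 characters to the end (rotate left by 3), then keep every other character starting from the first (positions 1st, 3rd, 5th, ...).
"bravadox" → "vdxr".

vdxr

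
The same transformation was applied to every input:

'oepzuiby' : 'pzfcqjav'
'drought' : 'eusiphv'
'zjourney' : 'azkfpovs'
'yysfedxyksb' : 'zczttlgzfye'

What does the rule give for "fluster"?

Rule — shift every letter 1 place forward in the alphabet (wrapping around), then take characters alternately from the front and the back (1st, last, 2nd, 2nd-last, ...).
For "fluster" the result is "gsmfvut".

gsmfvut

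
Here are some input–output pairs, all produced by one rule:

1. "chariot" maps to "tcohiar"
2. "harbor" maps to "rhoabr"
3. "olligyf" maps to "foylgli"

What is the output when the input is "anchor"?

Looking at the pairs, the operation is to reverse the string, then take characters alternately from the front and the back (1st, last, 2nd, 2nd-last, ...).
Applying that to "anchor" gives "raonhc".
(Check on "chariot": → "toirahc" → "tcohiar" ✓)

raonhc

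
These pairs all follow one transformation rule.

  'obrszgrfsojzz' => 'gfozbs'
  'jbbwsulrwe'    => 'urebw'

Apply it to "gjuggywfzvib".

Looking at the pairs, the operation is to keep every other character starting from the second (positions 2nd, 4th, 6th, ...), then move the first 2 characters to the end (rotate left by 2).
"gjuggywfzvib" → "yfvbjg".
(Check on "jbbwsulrwe": → "bwure" → "urebw" ✓)

yfvbjg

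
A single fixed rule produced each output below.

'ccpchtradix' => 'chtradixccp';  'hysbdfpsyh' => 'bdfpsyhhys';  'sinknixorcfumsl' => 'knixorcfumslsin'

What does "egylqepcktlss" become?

lqepcktlssegy

The transformation: move the first 3 characters to the end (rotate left by 3).
On "egylqepcktlss" that produces "lqepcktlssegy".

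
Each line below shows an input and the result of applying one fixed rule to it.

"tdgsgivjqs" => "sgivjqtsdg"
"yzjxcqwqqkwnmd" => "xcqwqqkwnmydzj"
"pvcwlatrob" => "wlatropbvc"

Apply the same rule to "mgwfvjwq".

The transformation: swap the first and last characters, then move the first 3 characters to the end (rotate left by 3).
Working it through for "mgwfvjwq": intermediate "qgwfvjwm", final "fvjwmqgw".

fvjwmqgw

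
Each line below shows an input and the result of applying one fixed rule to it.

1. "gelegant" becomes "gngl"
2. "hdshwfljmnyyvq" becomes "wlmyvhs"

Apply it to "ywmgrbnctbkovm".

The rule is to move the first 3 characters to the end (rotate left by 3), then keep every other character starting from the second (positions 2nd, 4th, 6th, ...).
Starting from "ywmgrbnctbkovm": after the first operation, "grbnctbkovmywm"; after the second, "rntkvym".

rntkvym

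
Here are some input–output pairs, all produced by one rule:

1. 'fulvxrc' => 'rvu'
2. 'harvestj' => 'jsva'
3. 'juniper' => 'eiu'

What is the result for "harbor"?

Rule — keep every other character starting from the second (positions 2nd, 4th, 6th, ...), then reverse the string.
Applying both steps to "harbor": "abr", then "rba".

rba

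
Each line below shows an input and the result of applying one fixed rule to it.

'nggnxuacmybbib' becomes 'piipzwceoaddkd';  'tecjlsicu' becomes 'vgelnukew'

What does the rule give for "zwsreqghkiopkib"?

The rule is to shift every letter 2 places forward in the alphabet (wrapping around).
Applying that to "zwsreqghkiopkib" gives "byutgsijmkqrmkd".

byutgsijmkqrmkd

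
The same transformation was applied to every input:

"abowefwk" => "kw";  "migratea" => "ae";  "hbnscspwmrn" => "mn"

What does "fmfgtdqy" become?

What's happening: swap each adjacent pair of characters (1↔2, 3↔4, ...), then keep only the last 2 characters.
Working it through for "fmfgtdqy": intermediate "mfgfdtyq", final "yq".

yq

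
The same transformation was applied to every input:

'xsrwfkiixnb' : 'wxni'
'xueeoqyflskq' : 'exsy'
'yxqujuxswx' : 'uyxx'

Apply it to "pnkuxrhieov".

upoh

Rule — keep one character in every 3, starting at position 1 (positions 1st, 4th, 7th, ...), then swap each adjacent pair of characters (1↔2, 3↔4, ...).
"pnkuxrhieov" → "upoh".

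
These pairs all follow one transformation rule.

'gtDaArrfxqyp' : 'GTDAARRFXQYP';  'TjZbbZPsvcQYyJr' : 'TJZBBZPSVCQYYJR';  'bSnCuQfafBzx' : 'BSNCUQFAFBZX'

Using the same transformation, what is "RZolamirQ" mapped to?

RZOLAMIRQ

The rule is to convert every letter to uppercase.
Applying that to "RZolamirQ" gives "RZOLAMIRQ".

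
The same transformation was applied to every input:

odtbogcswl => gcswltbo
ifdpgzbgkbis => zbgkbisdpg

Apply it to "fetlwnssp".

nssptlw

Looking at the pairs, the operation is to delete the first 2 characters, then move the first 3 characters to the end (rotate left by 3).
"fetlwnssp" → "tlwnssp" → "nssptlw".
(Check on "ifdpgzbgkbis": → "dpgzbgkbis" → "zbgkbisdpg" ✓)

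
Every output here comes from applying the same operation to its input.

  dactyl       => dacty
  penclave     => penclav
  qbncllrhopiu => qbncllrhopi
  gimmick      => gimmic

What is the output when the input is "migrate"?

The transformation: delete the last character.
So "migrate" becomes "migrat".

migrat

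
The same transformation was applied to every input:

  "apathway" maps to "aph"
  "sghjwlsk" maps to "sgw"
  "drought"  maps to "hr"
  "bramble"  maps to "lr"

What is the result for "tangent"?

na

What's happening: move the last 3 characters to the front (rotate right by 3), then keep one character in every 3, starting at position 2 (positions 2nd, 5th, 8th, ...).
Starting from "tangent": after the first operation, "enttang"; after the second, "na".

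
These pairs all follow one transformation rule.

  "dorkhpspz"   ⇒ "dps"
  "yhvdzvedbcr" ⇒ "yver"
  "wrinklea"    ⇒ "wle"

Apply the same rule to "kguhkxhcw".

Looking at the pairs, the operation is to swap each adjacent pair of characters (1↔2, 3↔4, ...), then keep one character in every 3, starting at position 2 (positions 2nd, 5th, 8th, ...).
For "kguhkxhcw", step one produces "gkhuxkchw"; step two turns that into "kxh".

kxh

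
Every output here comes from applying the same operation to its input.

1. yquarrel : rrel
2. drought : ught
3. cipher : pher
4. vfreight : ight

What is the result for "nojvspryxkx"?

Looking at the pairs, the operation is to keep only the last 4 characters.
Doing the same to "nojvspryxkx": "yxkx".

yxkx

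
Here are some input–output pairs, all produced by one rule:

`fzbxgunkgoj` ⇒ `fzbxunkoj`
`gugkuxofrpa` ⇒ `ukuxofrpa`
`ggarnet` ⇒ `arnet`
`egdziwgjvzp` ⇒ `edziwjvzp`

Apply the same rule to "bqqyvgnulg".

bqqyvnul

Looking at the pairs, the operation is to remove every "g".
So "bqqyvgnulg" becomes "bqqyvnul".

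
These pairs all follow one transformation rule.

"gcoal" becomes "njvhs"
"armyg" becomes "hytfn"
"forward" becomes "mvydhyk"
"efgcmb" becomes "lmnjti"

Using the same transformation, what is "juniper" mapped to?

Looking at the pairs, the operation is to shift every letter 7 places forward in the alphabet (wrapping around).
So "juniper" becomes "qbupwly".

qbupwly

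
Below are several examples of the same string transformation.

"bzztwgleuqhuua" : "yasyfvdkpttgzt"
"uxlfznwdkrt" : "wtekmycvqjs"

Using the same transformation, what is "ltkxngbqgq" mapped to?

What's happening: swap each adjacent pair of characters (1↔2, 3↔4, ...), then shift every letter 1 place backward in the alphabet (wrapping around).
Starting from "ltkxngbqgq": after the first operation, "tlxkgnqbqg"; after the second, "skwjfmpapf".

skwjfmpapf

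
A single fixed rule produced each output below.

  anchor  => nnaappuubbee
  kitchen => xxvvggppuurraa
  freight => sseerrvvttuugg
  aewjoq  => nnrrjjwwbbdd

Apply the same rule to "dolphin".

qqbbyyccuuvvaa

Looking at the pairs, the operation is to double every character, then shift every letter 13 places forward in the alphabet (wrapping around) — i.e. ROT13.
On "dolphin": the first step gives "ddoollpphhiinn", and the second then gives "qqbbyyccuuvvaa".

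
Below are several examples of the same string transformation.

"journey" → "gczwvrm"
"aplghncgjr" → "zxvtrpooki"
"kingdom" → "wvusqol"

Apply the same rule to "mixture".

fcbzuqm

In each case the input is transformed by: sort the characters into reverse alphabetical order, then shift every letter 8 places forward in the alphabet (wrapping around).
On "mixture": the first step gives "xutrmie", and the second then gives "fcbzuqm".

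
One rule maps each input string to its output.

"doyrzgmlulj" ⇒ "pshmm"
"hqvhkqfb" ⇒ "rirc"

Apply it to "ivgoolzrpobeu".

wpmspf

Each output is the input with this applied: keep every other character starting from the second (positions 2nd, 4th, 6th, ...), then shift every letter 1 place forward in the alphabet (wrapping around).
Working it through for "ivgoolzrpobeu": intermediate "volroe", final "wpmspf".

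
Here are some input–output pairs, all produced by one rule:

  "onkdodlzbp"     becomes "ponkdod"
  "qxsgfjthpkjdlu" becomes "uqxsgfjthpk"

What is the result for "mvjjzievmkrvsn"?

The transformation: move the last character to the front, then delete the last 3 characters.
Starting from "mvjjzievmkrvsn": after the first operation, "nmvjjzievmkrvs"; after the second, "nmvjjzievmk".

nmvjjzievmk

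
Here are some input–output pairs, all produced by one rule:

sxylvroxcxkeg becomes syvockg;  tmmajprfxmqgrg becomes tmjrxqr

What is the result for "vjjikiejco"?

vjkec

Rule — keep every other character starting from the first (positions 1st, 3rd, 5th, ...).
On "vjjikiejco" that produces "vjkec".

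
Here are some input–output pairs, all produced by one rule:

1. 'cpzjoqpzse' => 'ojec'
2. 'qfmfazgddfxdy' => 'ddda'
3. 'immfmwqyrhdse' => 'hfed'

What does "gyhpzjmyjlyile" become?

The transformation: sort the characters into reverse alphabetical order, then keep only the last 4 characters.
So "gyhpzjmyjlyile" becomes "ihge".

ihge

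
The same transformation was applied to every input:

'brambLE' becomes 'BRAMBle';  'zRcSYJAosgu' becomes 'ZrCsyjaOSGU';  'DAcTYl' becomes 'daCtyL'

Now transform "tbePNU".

TBEpnu

Looking at the pairs, the operation is to flip the case of every letter.
Applying that to "tbePNU" gives "TBEpnu".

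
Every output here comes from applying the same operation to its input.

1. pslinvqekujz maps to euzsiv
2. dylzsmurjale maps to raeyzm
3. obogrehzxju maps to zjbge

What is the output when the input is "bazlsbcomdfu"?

Rule — keep every other character starting from the second (positions 2nd, 4th, 6th, ...), then move the first 3 characters to the end (rotate left by 3).
Applying both steps to "bazlsbcomdfu": "albodu", then "odualb".

odualb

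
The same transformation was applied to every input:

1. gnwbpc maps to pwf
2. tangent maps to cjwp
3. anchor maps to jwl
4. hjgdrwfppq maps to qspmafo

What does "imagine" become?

rvjp

The pattern: shift every letter 9 places forward in the alphabet (wrapping around), then delete the last 3 characters.
On "imagine": the first step gives "rvjprwn", and the second then gives "rvjp".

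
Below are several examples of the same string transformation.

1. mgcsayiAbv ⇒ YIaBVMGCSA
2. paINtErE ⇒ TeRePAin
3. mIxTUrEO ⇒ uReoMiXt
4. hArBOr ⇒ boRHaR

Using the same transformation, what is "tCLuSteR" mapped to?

In each case the input is transformed by: flip the case of every letter, then swap the front and back halves of the string.
Starting from "tCLuSteR": after the first operation, "TclUsTEr"; after the second, "sTErTclU".

sTErTclU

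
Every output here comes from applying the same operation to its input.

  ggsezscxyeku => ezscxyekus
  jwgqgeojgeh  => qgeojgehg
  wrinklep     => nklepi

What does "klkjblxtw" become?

jblxtwk

What's happening: delete the first 2 characters, then move the first character to the end.
On "klkjblxtw": the first step gives "kjblxtw", and the second then gives "jblxtwk".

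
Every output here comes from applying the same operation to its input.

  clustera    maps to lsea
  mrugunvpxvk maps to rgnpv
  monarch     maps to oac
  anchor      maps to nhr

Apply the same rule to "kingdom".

The transformation: keep every other character starting from the second (positions 2nd, 4th, 6th, ...).
Doing the same to "kingdom": "igo".

igo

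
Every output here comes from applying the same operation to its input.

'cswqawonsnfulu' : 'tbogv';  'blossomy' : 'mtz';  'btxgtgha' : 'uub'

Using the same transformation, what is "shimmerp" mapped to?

inq

What's happening: keep one character in every 3, starting at position 2 (positions 2nd, 5th, 8th, ...), then shift every letter 1 place forward in the alphabet (wrapping around).
Applying that to "shimmerp" gives "inq".
(Check on "cswqawonsnfulu": → "sanfu" → "tbogv" ✓)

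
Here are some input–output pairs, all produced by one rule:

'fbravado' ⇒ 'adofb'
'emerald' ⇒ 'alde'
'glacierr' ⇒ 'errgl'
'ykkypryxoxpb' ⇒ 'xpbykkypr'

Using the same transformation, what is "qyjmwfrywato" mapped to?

atoqyjmwf

The pattern: move the last 3 characters to the front (rotate right by 3), then delete the last 3 characters.
Applying both steps to "qyjmwfrywato": "atoqyjmwfryw", then "atoqyjmwf".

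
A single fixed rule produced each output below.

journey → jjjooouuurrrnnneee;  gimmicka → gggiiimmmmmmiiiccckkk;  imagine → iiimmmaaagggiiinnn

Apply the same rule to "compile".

cccooommmpppiiilll

What's happening: delete the last character, then repeat every character 3 times.
Applying both steps to "compile": "compil", then "cccooommmpppiiilll".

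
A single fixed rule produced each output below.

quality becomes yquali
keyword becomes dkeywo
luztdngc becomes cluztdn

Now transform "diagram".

Looking at the pairs, the operation is to move the last character to the front, then delete the last character.
"diagram" → "mdiagra" → "mdiagr".

mdiagr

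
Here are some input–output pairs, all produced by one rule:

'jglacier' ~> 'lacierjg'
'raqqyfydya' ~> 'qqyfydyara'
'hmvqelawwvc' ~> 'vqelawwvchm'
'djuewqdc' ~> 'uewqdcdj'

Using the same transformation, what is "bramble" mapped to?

amblebr

What's happening: move the first 2 characters to the end (rotate left by 2).
So "bramble" becomes "amblebr".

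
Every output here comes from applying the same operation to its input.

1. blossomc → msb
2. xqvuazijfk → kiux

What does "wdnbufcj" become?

cbw

What's happening: keep one character in every 3, starting at position 1 (positions 1st, 4th, 7th, ...), then reverse the string.
Applying both steps to "wdnbufcj": "wbc", then "cbw".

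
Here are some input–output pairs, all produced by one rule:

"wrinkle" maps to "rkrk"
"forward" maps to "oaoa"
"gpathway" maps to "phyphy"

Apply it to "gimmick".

Looking at the pairs, the operation is to keep one character in every 3, starting at position 2 (positions 2nd, 5th, 8th, ...), then write the whole string twice.
Starting from "gimmick": after the first operation, "ii"; after the second, "iiii".

iiii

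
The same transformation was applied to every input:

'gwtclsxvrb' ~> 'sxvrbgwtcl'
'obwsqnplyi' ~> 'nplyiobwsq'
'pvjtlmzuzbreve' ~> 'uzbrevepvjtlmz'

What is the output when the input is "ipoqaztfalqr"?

The rule is to swap the front and back halves of the string.
On "ipoqaztfalqr" that produces "tfalqripoqaz".

tfalqripoqaz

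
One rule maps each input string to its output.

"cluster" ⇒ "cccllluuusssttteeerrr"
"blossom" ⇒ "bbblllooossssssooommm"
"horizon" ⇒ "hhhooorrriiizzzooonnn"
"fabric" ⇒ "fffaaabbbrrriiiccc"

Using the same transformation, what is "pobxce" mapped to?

Looking at the pairs, the operation is to repeat every character 3 times.
For "pobxce" the result is "pppooobbbxxxccceee".

pppooobbbxxxccceee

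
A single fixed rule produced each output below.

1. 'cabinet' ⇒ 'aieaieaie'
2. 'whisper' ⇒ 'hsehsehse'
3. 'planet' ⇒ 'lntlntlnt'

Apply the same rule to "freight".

In each case the input is transformed by: keep every other character starting from the second (positions 2nd, 4th, 6th, ...), then write the whole string 3 times in a row.
On "freight": the first step gives "rih", and the second then gives "rihrihrih".
(Check on "cabinet": → "aie" → "aieaieaie" ✓)

rihrihrih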